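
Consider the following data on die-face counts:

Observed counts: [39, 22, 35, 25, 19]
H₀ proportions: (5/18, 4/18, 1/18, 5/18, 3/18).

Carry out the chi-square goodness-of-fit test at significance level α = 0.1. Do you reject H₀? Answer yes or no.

reject H₀: yes

n = 140; E_i = n·p_i = [38.89, 31.11, 7.78, 38.89, 23.33]
χ² = (39−38.89)²/38.89 + (22−31.11)²/31.11 + (35−7.78)²/7.78 + (25−38.89)²/38.89 + (19−23.33)²/23.33 = 103.7114
df = 4
p-value (upper-tail) = 0.00000
At α=0.1: p < α → reject H₀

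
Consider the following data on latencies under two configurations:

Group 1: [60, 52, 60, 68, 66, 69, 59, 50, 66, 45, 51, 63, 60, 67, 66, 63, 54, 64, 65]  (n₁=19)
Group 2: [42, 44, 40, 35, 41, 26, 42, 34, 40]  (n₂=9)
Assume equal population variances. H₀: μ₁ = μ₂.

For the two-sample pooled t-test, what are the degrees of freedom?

df = n₁ + n₂ − 2 = 19 + 9 − 2 = 26

degrees of freedom = 26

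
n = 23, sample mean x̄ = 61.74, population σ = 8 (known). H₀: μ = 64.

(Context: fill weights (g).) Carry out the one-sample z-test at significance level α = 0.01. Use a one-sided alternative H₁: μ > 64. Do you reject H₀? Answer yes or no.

reject H₀: no

SE = σ/√n = 8/√23 = 1.6681
z = (x̄−μ₀)/SE = (61.74−64)/1.6681 = -1.3548
p-value (one-sided, H₁ greater) = 0.91226
At α=0.01: p ≥ α → fail to reject H₀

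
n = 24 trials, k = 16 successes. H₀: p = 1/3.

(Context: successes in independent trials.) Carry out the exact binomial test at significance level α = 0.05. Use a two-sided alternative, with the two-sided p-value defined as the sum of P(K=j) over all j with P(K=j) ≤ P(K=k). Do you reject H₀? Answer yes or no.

reject H₀: yes

Exact binomial: n=24, k=16, p₀=1/3=0.3333
P(X=j) = C(n,j)·p₀^j·(1−p₀)^(n−j); p = Σ P(X=j) over j with P(X=j) ≤ P(X=16)
p-value (two-sided) = 0.00092
At α=0.05: p < α → reject H₀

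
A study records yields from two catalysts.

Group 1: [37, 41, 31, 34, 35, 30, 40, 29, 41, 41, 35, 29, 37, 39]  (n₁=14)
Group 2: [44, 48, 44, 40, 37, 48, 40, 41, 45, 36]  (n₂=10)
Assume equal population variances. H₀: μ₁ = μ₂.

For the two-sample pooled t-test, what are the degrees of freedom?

df = n₁ + n₂ − 2 = 14 + 10 − 2 = 22

degrees of freedom = 22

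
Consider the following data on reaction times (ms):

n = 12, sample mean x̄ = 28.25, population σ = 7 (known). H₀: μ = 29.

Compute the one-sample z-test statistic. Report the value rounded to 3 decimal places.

SE = σ/√n = 7/√12 = 2.0207
z = (x̄−μ₀)/SE = (28.25−29)/2.0207 = -0.3712

test statistic = -0.371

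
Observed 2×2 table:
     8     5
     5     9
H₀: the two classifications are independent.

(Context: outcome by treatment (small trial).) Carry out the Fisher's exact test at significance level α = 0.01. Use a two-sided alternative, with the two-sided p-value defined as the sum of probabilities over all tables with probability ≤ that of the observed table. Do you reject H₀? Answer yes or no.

reject H₀: no

Margins: r₁=13, r₂=14, c₁=13, c₂=14, n=27
p_obs = C(13,8)·C(14,5)/C(27,13); sum pmf over tables with pmf ≤ p_obs
p-value (two-sided) = 0.25680
At α=0.01: p ≥ α → fail to reject H₀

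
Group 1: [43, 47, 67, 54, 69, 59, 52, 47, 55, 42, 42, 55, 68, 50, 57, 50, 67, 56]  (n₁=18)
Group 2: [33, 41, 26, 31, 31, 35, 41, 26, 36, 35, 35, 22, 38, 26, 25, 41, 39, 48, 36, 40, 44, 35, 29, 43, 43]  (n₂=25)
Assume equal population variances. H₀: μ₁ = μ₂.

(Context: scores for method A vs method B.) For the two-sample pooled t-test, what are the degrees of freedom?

degrees of freedom = 41

df = n₁ + n₂ − 2 = 18 + 25 − 2 = 41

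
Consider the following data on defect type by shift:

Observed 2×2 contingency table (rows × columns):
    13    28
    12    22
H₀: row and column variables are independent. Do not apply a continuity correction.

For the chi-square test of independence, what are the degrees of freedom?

df = (r−1)(c−1) = (2−1)·(2−1) = 1

degrees of freedom = 1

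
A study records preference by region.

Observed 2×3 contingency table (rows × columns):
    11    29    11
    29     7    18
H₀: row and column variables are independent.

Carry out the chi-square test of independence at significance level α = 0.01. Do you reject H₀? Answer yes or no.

Row totals [51, 54], col totals [40, 36, 29], n=105
χ² = (11−19.43)²/19.43 + (29−17.49)²/17.49 + (11−14.09)²/14.09 + (29−20.57)²/20.57 + (7−18.51)²/18.51 + (18−14.91)²/14.91 = 23.1673
df = 2
p-value (upper-tail) = 0.00001
At α=0.01: p < α → reject H₀

reject H₀: yes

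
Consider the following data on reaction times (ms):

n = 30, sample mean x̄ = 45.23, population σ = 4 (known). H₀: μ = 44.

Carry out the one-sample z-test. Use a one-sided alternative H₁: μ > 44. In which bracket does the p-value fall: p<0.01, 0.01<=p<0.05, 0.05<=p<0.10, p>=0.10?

p-value bracket: 0.01<=p<0.05

SE = σ/√n = 4/√30 = 0.7303
z = (x̄−μ₀)/SE = (45.23−44)/0.7303 = 1.6842
p-value (one-sided, H₁ greater) = 0.04607
→ bracket: 0.01<=p<0.05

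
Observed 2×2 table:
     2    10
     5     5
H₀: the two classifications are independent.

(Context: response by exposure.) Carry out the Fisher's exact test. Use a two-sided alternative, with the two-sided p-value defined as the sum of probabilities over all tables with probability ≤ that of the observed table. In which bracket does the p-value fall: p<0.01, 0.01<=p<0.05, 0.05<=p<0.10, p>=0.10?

Margins: r₁=12, r₂=10, c₁=7, c₂=15, n=22
p_obs = C(12,2)·C(10,5)/C(22,7); sum pmf over tables with pmf ≤ p_obs
p-value (two-sided) = 0.17183
→ bracket: p>=0.10

p-value bracket: p>=0.10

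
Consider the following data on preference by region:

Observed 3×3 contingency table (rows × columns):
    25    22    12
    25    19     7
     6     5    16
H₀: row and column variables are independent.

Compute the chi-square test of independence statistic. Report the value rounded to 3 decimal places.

Row totals [59, 51, 27], col totals [56, 46, 35], n=137
χ² = (25−24.12)²/24.12 + (22−19.81)²/19.81 + (12−15.07)²/15.07 + (25−20.85)²/20.85 + (19−17.12)²/17.12 + (7−13.03)²/13.03 + (6−11.04)²/11.04 + (5−9.07)²/9.07 + (16−6.90)²/6.90 = 20.8566
df = 4

test statistic = 20.857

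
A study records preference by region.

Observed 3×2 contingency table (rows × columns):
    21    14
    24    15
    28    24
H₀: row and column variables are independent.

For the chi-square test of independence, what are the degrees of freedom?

df = (r−1)(c−1) = (3−1)·(2−1) = 2

degrees of freedom = 2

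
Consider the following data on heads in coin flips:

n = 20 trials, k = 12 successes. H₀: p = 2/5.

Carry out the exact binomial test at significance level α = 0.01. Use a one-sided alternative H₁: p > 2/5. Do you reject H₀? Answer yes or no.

reject H₀: no

Exact binomial: n=20, k=12, p₀=2/5=0.4000
P(X≥12) from Σ C(n,i)·p₀^i·(1−p₀)^(n−i)
p-value (one-sided, H₁ greater) = 0.05653
At α=0.01: p ≥ α → fail to reject H₀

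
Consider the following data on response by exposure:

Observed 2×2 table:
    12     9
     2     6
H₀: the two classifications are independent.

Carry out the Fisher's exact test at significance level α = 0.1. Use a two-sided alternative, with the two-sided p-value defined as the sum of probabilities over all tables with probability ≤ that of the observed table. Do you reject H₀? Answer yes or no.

Margins: r₁=21, r₂=8, c₁=14, c₂=15, n=29
p_obs = C(21,12)·C(8,2)/C(29,14); sum pmf over tables with pmf ≤ p_obs
p-value (two-sided) = 0.21476
At α=0.1: p ≥ α → fail to reject H₀

reject H₀: no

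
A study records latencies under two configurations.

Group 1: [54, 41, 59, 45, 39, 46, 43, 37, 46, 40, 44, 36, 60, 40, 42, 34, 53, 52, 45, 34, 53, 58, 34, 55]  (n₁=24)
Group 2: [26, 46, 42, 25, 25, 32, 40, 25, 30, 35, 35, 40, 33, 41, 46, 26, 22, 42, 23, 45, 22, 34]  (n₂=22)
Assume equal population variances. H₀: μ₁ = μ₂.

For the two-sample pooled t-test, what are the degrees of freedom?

df = n₁ + n₂ − 2 = 24 + 22 − 2 = 44

degrees of freedom = 44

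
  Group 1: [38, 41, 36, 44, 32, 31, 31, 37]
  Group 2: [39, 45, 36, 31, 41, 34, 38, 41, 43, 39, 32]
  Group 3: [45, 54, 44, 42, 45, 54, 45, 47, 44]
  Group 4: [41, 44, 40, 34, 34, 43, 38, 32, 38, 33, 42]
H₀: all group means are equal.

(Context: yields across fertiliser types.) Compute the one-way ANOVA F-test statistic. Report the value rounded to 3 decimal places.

Group means [36.25, 38.09, 46.67, 38.09], grand mean 39.692
SSB = Σnᵢ(x̄ᵢ−x̄)² = 588.990; SSW = ΣΣ(x−x̄ᵢ)² = 693.318
MSB = 588.990/3 = 196.3298; MSW = 693.318/35 = 19.8091
F = MSB/MSW = 9.9111
df = (3, 35)

test statistic = 9.911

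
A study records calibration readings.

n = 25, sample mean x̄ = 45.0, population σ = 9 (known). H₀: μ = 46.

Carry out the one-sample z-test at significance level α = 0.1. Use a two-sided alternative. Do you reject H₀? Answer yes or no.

SE = σ/√n = 9/√25 = 1.8000
z = (x̄−μ₀)/SE = (45.0−46)/1.8000 = -0.5556
p-value (two-sided) = 0.57851
At α=0.1: p ≥ α → fail to reject H₀

reject H₀: no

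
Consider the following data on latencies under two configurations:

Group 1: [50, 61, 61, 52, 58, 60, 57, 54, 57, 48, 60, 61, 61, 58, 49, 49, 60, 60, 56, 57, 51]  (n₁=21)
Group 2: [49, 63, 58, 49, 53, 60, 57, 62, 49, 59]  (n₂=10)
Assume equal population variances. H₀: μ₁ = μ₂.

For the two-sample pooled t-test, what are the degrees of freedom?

df = n₁ + n₂ − 2 = 21 + 10 − 2 = 29

degrees of freedom = 29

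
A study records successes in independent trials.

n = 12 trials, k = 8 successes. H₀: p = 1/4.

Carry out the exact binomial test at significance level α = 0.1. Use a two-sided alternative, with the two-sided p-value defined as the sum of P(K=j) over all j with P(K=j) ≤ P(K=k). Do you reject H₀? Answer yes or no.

reject H₀: yes

Exact binomial: n=12, k=8, p₀=1/4=0.2500
P(X=j) = C(n,j)·p₀^j·(1−p₀)^(n−j); p = Σ P(X=j) over j with P(X=j) ≤ P(X=8)
p-value (two-sided) = 0.00278
At α=0.1: p < α → reject H₀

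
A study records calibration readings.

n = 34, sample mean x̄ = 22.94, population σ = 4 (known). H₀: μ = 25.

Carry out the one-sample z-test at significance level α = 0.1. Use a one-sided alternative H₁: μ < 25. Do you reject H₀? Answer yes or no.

SE = σ/√n = 4/√34 = 0.6860
z = (x̄−μ₀)/SE = (22.94−25)/0.6860 = -3.0029
p-value (one-sided, H₁ less) = 0.00134
At α=0.1: p < α → reject H₀

reject H₀: yes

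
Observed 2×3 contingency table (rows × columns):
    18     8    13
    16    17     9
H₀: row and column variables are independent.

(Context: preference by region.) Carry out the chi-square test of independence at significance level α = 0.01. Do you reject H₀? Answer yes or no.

reject H₀: no

Row totals [39, 42], col totals [34, 25, 22], n=81
χ² = (18−16.37)²/16.37 + (8−12.04)²/12.04 + (13−10.59)²/10.59 + (16−17.63)²/17.63 + (17−12.96)²/12.96 + (9−11.41)²/11.41 = 3.9793
df = 2
p-value (upper-tail) = 0.13675
At α=0.01: p ≥ α → fail to reject H₀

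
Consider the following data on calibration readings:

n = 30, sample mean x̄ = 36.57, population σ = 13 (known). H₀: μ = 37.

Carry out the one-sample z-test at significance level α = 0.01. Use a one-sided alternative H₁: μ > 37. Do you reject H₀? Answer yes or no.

reject H₀: no

SE = σ/√n = 13/√30 = 2.3735
z = (x̄−μ₀)/SE = (36.57−37)/2.3735 = -0.1812
p-value (one-sided, H₁ greater) = 0.57188
At α=0.01: p ≥ α → fail to reject H₀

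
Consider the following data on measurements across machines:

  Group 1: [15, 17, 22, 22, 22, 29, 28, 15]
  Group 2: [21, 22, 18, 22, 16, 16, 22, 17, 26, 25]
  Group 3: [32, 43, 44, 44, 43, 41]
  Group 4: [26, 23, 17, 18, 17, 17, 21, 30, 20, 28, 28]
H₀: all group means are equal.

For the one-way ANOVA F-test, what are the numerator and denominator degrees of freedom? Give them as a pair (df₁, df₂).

k = 4 groups, N = 35 total
df = (k−1, N−k) = (4−1, 35−4) = (3, 31)

degrees of freedom = [3, 31]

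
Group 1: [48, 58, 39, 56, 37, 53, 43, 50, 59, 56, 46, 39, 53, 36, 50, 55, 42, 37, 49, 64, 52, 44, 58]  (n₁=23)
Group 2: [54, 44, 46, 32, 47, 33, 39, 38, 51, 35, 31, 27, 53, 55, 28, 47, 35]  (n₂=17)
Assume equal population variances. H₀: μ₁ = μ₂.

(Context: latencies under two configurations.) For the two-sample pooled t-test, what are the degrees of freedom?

degrees of freedom = 38

df = n₁ + n₂ − 2 = 23 + 17 − 2 = 38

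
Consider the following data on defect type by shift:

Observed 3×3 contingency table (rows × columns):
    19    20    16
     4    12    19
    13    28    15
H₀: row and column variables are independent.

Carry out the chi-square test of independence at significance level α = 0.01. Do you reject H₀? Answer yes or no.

Row totals [55, 35, 56], col totals [36, 60, 50], n=146
χ² = (19−13.56)²/13.56 + (20−22.60)²/22.60 + (16−18.84)²/18.84 + (4−8.63)²/8.63 + (12−14.38)²/14.38 + (19−11.99)²/11.99 + (13−13.81)²/13.81 + (28−23.01)²/23.01 + (15−19.18)²/19.18 = 11.9284
df = 4
p-value (upper-tail) = 0.01789
At α=0.01: p ≥ α → fail to reject H₀

reject H₀: no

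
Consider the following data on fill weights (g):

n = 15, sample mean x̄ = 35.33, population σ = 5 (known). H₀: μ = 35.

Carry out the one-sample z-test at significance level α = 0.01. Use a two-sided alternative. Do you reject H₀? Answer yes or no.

SE = σ/√n = 5/√15 = 1.2910
z = (x̄−μ₀)/SE = (35.33−35)/1.2910 = 0.2556
p-value (two-sided) = 0.79825
At α=0.01: p ≥ α → fail to reject H₀

reject H₀: no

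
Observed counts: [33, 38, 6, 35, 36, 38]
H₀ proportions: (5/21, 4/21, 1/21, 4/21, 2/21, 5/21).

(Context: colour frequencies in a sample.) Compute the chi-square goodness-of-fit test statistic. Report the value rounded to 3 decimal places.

n = 186; E_i = n·p_i = [44.29, 35.43, 8.86, 35.43, 17.71, 44.29]
χ² = (33−44.29)²/44.29 + (38−35.43)²/35.43 + (6−8.86)²/8.86 + (35−35.43)²/35.43 + (36−17.71)²/17.71 + (38−44.29)²/44.29 = 23.7573
df = 5

test statistic = 23.757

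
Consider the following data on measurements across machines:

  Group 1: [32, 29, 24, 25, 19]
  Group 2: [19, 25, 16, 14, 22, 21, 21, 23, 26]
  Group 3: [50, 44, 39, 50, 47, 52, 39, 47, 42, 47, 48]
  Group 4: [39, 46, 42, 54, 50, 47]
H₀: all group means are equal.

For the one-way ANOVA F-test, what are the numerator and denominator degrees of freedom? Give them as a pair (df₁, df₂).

k = 4 groups, N = 31 total
df = (k−1, N−k) = (4−1, 31−4) = (3, 27)

degrees of freedom = [3, 27]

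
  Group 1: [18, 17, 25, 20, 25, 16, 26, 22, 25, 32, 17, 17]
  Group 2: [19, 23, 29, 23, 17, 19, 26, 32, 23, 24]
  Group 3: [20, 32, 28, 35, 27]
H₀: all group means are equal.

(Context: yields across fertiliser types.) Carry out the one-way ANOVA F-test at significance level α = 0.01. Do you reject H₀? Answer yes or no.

reject H₀: no

Group means [21.67, 23.50, 28.40], grand mean 23.593
SSB = Σnᵢ(x̄ᵢ−x̄)² = 160.152; SSW = ΣΣ(x−x̄ᵢ)² = 594.367
MSB = 160.152/2 = 80.0759; MSW = 594.367/24 = 24.7653
F = MSB/MSW = 3.2334
df = (2, 24)
p-value (upper-tail) = 0.05710
At α=0.01: p ≥ α → fail to reject H₀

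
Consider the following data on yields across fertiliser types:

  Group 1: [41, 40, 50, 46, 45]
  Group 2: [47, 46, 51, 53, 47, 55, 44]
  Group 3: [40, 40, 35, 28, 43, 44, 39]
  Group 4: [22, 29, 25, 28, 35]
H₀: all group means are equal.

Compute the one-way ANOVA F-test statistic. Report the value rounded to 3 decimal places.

Group means [44.40, 49.00, 38.43, 27.80], grand mean 40.542
SSB = Σnᵢ(x̄ᵢ−x̄)² = 1418.244; SSW = ΣΣ(x−x̄ᵢ)² = 435.714
MSB = 1418.244/3 = 472.7480; MSW = 435.714/20 = 21.7857
F = MSB/MSW = 21.6999
df = (3, 20)

test statistic = 21.700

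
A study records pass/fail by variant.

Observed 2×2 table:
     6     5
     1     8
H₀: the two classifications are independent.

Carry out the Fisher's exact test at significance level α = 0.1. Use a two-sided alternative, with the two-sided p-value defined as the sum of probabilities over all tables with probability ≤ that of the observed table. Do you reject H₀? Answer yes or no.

reject H₀: yes

Margins: r₁=11, r₂=9, c₁=7, c₂=13, n=20
p_obs = C(11,6)·C(9,1)/C(20,7); sum pmf over tables with pmf ≤ p_obs
p-value (two-sided) = 0.07028
At α=0.1: p < α → reject H₀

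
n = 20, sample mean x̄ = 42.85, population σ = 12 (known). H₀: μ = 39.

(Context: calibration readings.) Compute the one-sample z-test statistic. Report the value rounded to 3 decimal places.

SE = σ/√n = 12/√20 = 2.6833
z = (x̄−μ₀)/SE = (42.85−39)/2.6833 = 1.4348

test statistic = 1.435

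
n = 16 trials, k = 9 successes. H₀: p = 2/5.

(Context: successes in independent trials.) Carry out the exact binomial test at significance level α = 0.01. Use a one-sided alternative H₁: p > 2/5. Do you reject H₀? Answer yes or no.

reject H₀: no

Exact binomial: n=16, k=9, p₀=2/5=0.4000
P(X≥9) from Σ C(n,i)·p₀^i·(1−p₀)^(n−i)
p-value (one-sided, H₁ greater) = 0.14227
At α=0.01: p ≥ α → fail to reject H₀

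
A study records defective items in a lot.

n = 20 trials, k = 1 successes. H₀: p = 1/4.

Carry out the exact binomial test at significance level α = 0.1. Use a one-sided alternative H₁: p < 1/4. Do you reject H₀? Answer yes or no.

Exact binomial: n=20, k=1, p₀=1/4=0.2500
P(X≤1) from Σ C(n,i)·p₀^i·(1−p₀)^(n−i)
p-value (one-sided, H₁ less) = 0.02431
At α=0.1: p < α → reject H₀

reject H₀: yes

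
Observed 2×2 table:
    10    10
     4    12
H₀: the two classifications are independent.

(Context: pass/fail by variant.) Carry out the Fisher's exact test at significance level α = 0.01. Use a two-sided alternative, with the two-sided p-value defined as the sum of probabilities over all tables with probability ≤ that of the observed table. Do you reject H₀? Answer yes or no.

Margins: r₁=20, r₂=16, c₁=14, c₂=22, n=36
p_obs = C(20,10)·C(16,4)/C(36,14); sum pmf over tables with pmf ≤ p_obs
p-value (two-sided) = 0.17602
At α=0.01: p ≥ α → fail to reject H₀

reject H₀: no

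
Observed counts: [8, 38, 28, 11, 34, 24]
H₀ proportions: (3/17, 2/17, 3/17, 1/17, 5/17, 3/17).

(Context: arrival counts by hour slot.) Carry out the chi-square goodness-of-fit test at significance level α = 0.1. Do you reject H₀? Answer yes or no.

n = 143; E_i = n·p_i = [25.24, 16.82, 25.24, 8.41, 42.06, 25.24]
χ² = (8−25.24)²/25.24 + (38−16.82)²/16.82 + (28−25.24)²/25.24 + (11−8.41)²/8.41 + (34−42.06)²/42.06 + (24−25.24)²/25.24 = 41.1310
df = 5
p-value (upper-tail) = 0.00000
At α=0.1: p < α → reject H₀

reject H₀: yes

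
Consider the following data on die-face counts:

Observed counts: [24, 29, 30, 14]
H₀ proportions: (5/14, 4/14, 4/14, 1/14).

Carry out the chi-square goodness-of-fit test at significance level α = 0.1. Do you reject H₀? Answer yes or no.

reject H₀: yes

n = 97; E_i = n·p_i = [34.64, 27.71, 27.71, 6.93]
χ² = (24−34.64)²/34.64 + (29−27.71)²/27.71 + (30−27.71)²/27.71 + (14−6.93)²/6.93 = 10.7351
df = 3
p-value (upper-tail) = 0.01325
At α=0.1: p < α → reject H₀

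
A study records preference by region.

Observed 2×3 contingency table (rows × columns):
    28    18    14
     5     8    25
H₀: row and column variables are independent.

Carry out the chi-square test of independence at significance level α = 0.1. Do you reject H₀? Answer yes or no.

Row totals [60, 38], col totals [33, 26, 39], n=98
χ² = (28−20.20)²/20.20 + (18−15.92)²/15.92 + (14−23.88)²/23.88 + (5−12.80)²/12.80 + (8−10.08)²/10.08 + (25−15.12)²/15.12 = 18.9976
df = 2
p-value (upper-tail) = 0.00007
At α=0.1: p < α → reject H₀

reject H₀: yes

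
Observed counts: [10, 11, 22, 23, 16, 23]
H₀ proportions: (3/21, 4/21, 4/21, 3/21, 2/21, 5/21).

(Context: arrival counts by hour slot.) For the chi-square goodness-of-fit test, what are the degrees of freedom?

df = k − 1 = 6 − 1 = 5

degrees of freedom = 5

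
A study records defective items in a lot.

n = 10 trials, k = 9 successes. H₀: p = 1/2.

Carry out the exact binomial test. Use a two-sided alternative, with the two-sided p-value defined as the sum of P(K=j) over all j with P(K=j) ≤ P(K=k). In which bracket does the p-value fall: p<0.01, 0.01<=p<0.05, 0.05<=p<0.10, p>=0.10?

p-value bracket: 0.01<=p<0.05

Exact binomial: n=10, k=9, p₀=1/2=0.5000
P(X=j) = C(n,j)·p₀^j·(1−p₀)^(n−j); p = Σ P(X=j) over j with P(X=j) ≤ P(X=9)
p-value (two-sided) = 0.02148
→ bracket: 0.01<=p<0.05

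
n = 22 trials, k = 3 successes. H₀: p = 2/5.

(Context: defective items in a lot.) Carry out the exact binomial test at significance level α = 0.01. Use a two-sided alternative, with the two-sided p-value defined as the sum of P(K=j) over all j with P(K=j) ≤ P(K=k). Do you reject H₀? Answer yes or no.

Exact binomial: n=22, k=3, p₀=2/5=0.4000
P(X=j) = C(n,j)·p₀^j·(1−p₀)^(n−j); p = Σ P(X=j) over j with P(X=j) ≤ P(X=3)
p-value (two-sided) = 0.01461
At α=0.01: p ≥ α → fail to reject H₀

reject H₀: no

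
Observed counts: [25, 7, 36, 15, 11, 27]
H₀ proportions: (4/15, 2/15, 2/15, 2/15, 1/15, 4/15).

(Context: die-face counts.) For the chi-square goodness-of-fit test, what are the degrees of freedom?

df = k − 1 = 6 − 1 = 5

degrees of freedom = 5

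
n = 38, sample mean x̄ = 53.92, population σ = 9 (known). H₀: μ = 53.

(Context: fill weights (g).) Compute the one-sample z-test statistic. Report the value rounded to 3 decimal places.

SE = σ/√n = 9/√38 = 1.4600
z = (x̄−μ₀)/SE = (53.92−53)/1.4600 = 0.6301

test statistic = 0.630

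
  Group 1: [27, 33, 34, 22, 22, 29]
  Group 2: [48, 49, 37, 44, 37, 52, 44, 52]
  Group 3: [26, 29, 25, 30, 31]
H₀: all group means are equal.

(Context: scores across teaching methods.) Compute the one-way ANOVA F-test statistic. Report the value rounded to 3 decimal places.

test statistic = 27.058

Group means [27.83, 45.38, 28.20], grand mean 35.316
SSB = Σnᵢ(x̄ᵢ−x̄)² = 1398.597; SSW = ΣΣ(x−x̄ᵢ)² = 413.508
MSB = 1398.597/2 = 699.2985; MSW = 413.508/16 = 25.8443
F = MSB/MSW = 27.0582
df = (2, 16)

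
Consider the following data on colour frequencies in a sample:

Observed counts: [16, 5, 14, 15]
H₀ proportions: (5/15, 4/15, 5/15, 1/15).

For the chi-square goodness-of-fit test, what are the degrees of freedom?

df = k − 1 = 4 − 1 = 3

degrees of freedom = 3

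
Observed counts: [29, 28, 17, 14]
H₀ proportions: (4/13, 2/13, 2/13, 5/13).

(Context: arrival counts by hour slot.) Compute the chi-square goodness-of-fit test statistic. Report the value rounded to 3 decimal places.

test statistic = 28.106

n = 88; E_i = n·p_i = [27.08, 13.54, 13.54, 33.85]
χ² = (29−27.08)²/27.08 + (28−13.54)²/13.54 + (17−13.54)²/13.54 + (14−33.85)²/33.85 = 28.1062
df = 3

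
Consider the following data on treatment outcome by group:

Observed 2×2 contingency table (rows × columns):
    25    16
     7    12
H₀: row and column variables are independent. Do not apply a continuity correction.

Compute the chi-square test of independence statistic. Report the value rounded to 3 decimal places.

Row totals [41, 19], col totals [32, 28], n=60
χ² = (25−21.87)²/21.87 + (16−19.13)²/19.13 + (7−10.13)²/10.13 + (12−8.87)²/8.87 = 3.0382
df = 1

test statistic = 3.038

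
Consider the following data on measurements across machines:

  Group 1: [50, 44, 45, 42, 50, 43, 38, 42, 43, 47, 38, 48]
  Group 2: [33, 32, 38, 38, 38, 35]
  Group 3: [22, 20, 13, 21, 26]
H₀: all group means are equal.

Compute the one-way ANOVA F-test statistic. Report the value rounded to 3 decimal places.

test statistic = 65.438

Group means [44.17, 35.67, 20.40], grand mean 36.783
SSB = Σnᵢ(x̄ᵢ−x̄)² = 2003.713; SSW = ΣΣ(x−x̄ᵢ)² = 306.200
MSB = 2003.713/2 = 1001.8565; MSW = 306.200/20 = 15.3100
F = MSB/MSW = 65.4380
df = (2, 20)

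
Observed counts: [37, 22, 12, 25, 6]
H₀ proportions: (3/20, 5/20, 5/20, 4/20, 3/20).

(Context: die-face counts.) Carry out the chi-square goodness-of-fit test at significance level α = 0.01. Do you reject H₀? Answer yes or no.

reject H₀: yes

n = 102; E_i = n·p_i = [15.30, 25.50, 25.50, 20.40, 15.30]
χ² = (37−15.30)²/15.30 + (22−25.50)²/25.50 + (12−25.50)²/25.50 + (25−20.40)²/20.40 + (6−15.30)²/15.30 = 45.0948
df = 4
p-value (upper-tail) = 0.00000
At α=0.01: p < α → reject H₀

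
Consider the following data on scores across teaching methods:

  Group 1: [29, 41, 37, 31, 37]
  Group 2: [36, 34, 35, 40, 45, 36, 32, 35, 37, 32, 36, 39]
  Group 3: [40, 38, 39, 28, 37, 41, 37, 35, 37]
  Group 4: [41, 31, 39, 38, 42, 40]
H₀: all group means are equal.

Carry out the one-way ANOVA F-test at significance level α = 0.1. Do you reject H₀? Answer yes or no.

Group means [35.00, 36.42, 36.89, 38.50], grand mean 36.719
SSB = Σnᵢ(x̄ᵢ−x̄)² = 35.163; SSW = ΣΣ(x−x̄ᵢ)² = 431.306
MSB = 35.163/3 = 11.7211; MSW = 431.306/28 = 15.4038
F = MSB/MSW = 0.7609
df = (3, 28)
p-value (upper-tail) = 0.52551
At α=0.1: p ≥ α → fail to reject H₀

reject H₀: no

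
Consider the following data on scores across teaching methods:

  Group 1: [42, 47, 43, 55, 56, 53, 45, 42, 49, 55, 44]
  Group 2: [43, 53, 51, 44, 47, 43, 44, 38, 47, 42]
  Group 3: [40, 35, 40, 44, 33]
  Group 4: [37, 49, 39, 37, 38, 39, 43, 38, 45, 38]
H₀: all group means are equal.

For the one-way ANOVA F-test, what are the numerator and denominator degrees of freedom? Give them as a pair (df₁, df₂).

degrees of freedom = [3, 32]

k = 4 groups, N = 36 total
df = (k−1, N−k) = (4−1, 36−4) = (3, 32)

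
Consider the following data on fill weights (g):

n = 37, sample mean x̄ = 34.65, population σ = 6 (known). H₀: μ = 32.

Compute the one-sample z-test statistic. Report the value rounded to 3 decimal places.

test statistic = 2.687

SE = σ/√n = 6/√37 = 0.9864
z = (x̄−μ₀)/SE = (34.65−32)/0.9864 = 2.6866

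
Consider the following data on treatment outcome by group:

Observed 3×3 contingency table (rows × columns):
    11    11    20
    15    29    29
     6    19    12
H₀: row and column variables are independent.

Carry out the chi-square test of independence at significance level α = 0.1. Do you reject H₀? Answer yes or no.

Row totals [42, 73, 37], col totals [32, 59, 61], n=152
χ² = (11−8.84)²/8.84 + (11−16.30)²/16.30 + (20−16.86)²/16.86 + (15−15.37)²/15.37 + (29−28.34)²/28.34 + (29−29.30)²/29.30 + (6−7.79)²/7.79 + (19−14.36)²/14.36 + (12−14.85)²/14.85 = 5.3210
df = 4
p-value (upper-tail) = 0.25592
At α=0.1: p ≥ α → fail to reject H₀

reject H₀: no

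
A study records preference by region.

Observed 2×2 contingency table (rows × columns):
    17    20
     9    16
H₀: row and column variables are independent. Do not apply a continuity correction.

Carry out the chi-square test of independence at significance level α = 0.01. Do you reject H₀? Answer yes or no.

reject H₀: no

Row totals [37, 25], col totals [26, 36], n=62
χ² = (17−15.52)²/15.52 + (20−21.48)²/21.48 + (9−10.48)²/10.48 + (16−14.52)²/14.52 = 0.6061
df = 1
p-value (upper-tail) = 0.43626
At α=0.01: p ≥ α → fail to reject H₀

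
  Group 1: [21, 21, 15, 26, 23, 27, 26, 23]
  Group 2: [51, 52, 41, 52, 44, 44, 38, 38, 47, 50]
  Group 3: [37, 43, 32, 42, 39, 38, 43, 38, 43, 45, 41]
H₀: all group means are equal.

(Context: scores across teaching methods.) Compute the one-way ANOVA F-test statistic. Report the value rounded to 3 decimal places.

Group means [22.75, 45.70, 40.09], grand mean 37.241
SSB = Σnᵢ(x̄ᵢ−x̄)² = 2484.801; SSW = ΣΣ(x−x̄ᵢ)² = 518.509
MSB = 2484.801/2 = 1242.4006; MSW = 518.509/26 = 19.9427
F = MSB/MSW = 62.2986
df = (2, 26)

test statistic = 62.299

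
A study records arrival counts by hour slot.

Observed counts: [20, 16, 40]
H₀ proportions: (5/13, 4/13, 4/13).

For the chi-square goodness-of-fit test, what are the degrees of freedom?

degrees of freedom = 2

df = k − 1 = 3 − 1 = 2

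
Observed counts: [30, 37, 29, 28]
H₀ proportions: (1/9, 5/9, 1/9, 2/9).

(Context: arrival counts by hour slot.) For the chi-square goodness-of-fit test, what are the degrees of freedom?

df = k − 1 = 4 − 1 = 3

degrees of freedom = 3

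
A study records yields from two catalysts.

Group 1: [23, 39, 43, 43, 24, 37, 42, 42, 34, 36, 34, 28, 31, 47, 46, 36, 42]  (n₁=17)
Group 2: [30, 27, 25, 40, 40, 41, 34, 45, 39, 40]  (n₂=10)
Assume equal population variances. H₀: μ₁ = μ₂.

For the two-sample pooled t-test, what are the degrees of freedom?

df = n₁ + n₂ − 2 = 17 + 10 − 2 = 25

degrees of freedom = 25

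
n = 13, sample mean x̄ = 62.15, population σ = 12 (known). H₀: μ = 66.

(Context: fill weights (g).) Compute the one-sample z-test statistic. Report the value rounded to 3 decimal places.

test statistic = -1.157

SE = σ/√n = 12/√13 = 3.3282
z = (x̄−μ₀)/SE = (62.15−66)/3.3282 = -1.1568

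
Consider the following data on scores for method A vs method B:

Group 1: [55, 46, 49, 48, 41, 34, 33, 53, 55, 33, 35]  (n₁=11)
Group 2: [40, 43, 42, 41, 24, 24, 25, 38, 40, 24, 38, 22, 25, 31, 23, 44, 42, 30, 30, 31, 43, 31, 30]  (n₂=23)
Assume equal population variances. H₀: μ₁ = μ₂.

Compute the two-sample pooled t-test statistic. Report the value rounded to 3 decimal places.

test statistic = 3.592

x̄₁=43.818, s₁=8.942, n₁=11
x̄₂=33.087, s₂=7.763, n₂=23
s_p² = [10·8.942² + 22·7.763²]/32 = 66.4207
SE = √(s_p²·(1/11+1/23)) = 2.9877
t = (43.818−33.087)/2.9877 = 3.5919
df = 32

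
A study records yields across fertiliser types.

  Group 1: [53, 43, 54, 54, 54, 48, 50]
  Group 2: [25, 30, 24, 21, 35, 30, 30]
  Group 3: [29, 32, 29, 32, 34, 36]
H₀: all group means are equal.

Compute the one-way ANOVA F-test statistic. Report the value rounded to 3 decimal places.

Group means [50.86, 27.86, 32.00], grand mean 37.150
SSB = Σnᵢ(x̄ᵢ−x̄)² = 2078.836; SSW = ΣΣ(x−x̄ᵢ)² = 277.714
MSB = 2078.836/2 = 1039.4179; MSW = 277.714/17 = 16.3361
F = MSB/MSW = 63.6269
df = (2, 17)

test statistic = 63.627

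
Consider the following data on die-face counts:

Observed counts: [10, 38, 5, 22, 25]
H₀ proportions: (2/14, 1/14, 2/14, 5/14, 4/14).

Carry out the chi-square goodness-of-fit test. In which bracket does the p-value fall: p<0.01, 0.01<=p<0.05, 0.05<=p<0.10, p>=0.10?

n = 100; E_i = n·p_i = [14.29, 7.14, 14.29, 35.71, 28.57]
χ² = (10−14.29)²/14.29 + (38−7.14)²/7.14 + (5−14.29)²/14.29 + (22−35.71)²/35.71 + (25−28.57)²/28.57 = 146.3370
df = 4
p-value (upper-tail) = 0.00000
→ bracket: p<0.01

p-value bracket: p<0.01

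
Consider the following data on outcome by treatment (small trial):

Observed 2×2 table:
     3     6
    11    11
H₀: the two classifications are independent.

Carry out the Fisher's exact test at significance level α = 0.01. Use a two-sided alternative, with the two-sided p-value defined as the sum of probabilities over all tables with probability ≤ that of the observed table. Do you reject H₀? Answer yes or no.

reject H₀: no

Margins: r₁=9, r₂=22, c₁=14, c₂=17, n=31
p_obs = C(9,3)·C(22,11)/C(31,14); sum pmf over tables with pmf ≤ p_obs
p-value (two-sided) = 0.45640
At α=0.01: p ≥ α → fail to reject H₀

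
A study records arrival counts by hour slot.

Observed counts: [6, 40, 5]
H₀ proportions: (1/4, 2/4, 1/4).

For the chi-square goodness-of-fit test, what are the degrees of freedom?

df = k − 1 = 3 − 1 = 2

degrees of freedom = 2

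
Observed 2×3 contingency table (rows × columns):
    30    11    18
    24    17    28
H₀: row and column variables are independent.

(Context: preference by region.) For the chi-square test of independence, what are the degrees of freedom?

df = (r−1)(c−1) = (2−1)·(3−1) = 2

degrees of freedom = 2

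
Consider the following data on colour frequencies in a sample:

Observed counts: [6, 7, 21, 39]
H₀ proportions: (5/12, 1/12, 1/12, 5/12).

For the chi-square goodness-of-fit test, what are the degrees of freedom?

degrees of freedom = 3

df = k − 1 = 4 − 1 = 3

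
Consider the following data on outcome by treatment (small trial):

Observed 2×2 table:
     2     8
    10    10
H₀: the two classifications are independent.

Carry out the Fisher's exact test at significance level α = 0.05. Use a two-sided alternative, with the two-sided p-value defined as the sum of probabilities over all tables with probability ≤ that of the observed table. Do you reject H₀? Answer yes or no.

reject H₀: no

Margins: r₁=10, r₂=20, c₁=12, c₂=18, n=30
p_obs = C(10,2)·C(20,10)/C(30,12); sum pmf over tables with pmf ≤ p_obs
p-value (two-sided) = 0.23527
At α=0.05: p ≥ α → fail to reject H₀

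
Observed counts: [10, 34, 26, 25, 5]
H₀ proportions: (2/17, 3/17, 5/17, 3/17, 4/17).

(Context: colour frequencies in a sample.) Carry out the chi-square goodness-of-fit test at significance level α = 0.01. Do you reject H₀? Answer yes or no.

reject H₀: yes

n = 100; E_i = n·p_i = [11.76, 17.65, 29.41, 17.65, 23.53]
χ² = (10−11.76)²/11.76 + (34−17.65)²/17.65 + (26−29.41)²/29.41 + (25−17.65)²/17.65 + (5−23.53)²/23.53 = 33.4698
df = 4
p-value (upper-tail) = 0.00000
At α=0.01: p < α → reject H₀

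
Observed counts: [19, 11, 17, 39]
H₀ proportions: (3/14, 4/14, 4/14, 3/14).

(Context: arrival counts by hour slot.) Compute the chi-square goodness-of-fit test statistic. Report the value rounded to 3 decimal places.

test statistic = 32.810

n = 86; E_i = n·p_i = [18.43, 24.57, 24.57, 18.43]
χ² = (19−18.43)²/18.43 + (11−24.57)²/24.57 + (17−24.57)²/24.57 + (39−18.43)²/18.43 = 32.8101
df = 3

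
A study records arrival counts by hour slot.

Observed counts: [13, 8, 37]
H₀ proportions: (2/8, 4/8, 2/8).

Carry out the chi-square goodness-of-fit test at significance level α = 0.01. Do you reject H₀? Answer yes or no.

n = 58; E_i = n·p_i = [14.50, 29.00, 14.50]
χ² = (13−14.50)²/14.50 + (8−29.00)²/29.00 + (37−14.50)²/14.50 = 50.2759
df = 2
p-value (upper-tail) = 0.00000
At α=0.01: p < α → reject H₀

reject H₀: yes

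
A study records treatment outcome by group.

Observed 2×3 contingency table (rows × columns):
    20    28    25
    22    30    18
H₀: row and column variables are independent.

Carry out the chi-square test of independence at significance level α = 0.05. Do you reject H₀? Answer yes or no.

reject H₀: no

Row totals [73, 70], col totals [42, 58, 43], n=143
χ² = (20−21.44)²/21.44 + (28−29.61)²/29.61 + (25−21.95)²/21.95 + (22−20.56)²/20.56 + (30−28.39)²/28.39 + (18−21.05)²/21.05 = 1.2413
df = 2
p-value (upper-tail) = 0.53758
At α=0.05: p ≥ α → fail to reject H₀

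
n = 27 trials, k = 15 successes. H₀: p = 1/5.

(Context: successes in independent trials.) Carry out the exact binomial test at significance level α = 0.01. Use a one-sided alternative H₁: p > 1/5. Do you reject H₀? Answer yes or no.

reject H₀: yes

Exact binomial: n=27, k=15, p₀=1/5=0.2000
P(X≥15) from Σ C(n,i)·p₀^i·(1−p₀)^(n−i)
p-value (one-sided, H₁ greater) = 0.00005
At α=0.01: p < α → reject H₀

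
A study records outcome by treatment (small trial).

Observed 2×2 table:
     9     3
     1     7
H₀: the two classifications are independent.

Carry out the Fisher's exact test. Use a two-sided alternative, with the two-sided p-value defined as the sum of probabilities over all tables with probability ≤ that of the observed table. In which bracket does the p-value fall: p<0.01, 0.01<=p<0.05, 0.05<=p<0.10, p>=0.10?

p-value bracket: 0.01<=p<0.05

Margins: r₁=12, r₂=8, c₁=10, c₂=10, n=20
p_obs = C(12,9)·C(8,1)/C(20,10); sum pmf over tables with pmf ≤ p_obs
p-value (two-sided) = 0.01977
→ bracket: 0.01<=p<0.05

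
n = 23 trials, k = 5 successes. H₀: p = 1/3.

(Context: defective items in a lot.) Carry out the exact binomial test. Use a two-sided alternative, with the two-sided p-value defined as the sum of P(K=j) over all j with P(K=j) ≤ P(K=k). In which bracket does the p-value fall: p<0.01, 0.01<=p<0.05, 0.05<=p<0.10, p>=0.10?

p-value bracket: p>=0.10

Exact binomial: n=23, k=5, p₀=1/3=0.3333
P(X=j) = C(n,j)·p₀^j·(1−p₀)^(n−j); p = Σ P(X=j) over j with P(X=j) ≤ P(X=5)
p-value (two-sided) = 0.27636
→ bracket: p>=0.10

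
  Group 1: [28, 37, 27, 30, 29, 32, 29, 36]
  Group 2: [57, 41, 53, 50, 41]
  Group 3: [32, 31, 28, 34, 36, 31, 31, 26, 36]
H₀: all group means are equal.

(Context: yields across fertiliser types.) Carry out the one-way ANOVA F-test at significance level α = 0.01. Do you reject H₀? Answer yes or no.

reject H₀: yes

Group means [31.00, 48.40, 31.67], grand mean 35.227
SSB = Σnᵢ(x̄ᵢ−x̄)² = 1124.664; SSW = ΣΣ(x−x̄ᵢ)² = 393.200
MSB = 1124.664/2 = 562.3318; MSW = 393.200/19 = 20.6947
F = MSB/MSW = 27.1727
df = (2, 19)
p-value (upper-tail) = 0.00000
At α=0.01: p < α → reject H₀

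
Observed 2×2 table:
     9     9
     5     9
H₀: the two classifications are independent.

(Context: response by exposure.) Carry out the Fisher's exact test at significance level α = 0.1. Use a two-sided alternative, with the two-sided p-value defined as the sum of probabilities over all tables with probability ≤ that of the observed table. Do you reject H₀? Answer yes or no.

reject H₀: no

Margins: r₁=18, r₂=14, c₁=14, c₂=18, n=32
p_obs = C(18,9)·C(14,5)/C(32,14); sum pmf over tables with pmf ≤ p_obs
p-value (two-sided) = 0.48959
At α=0.1: p ≥ α → fail to reject H₀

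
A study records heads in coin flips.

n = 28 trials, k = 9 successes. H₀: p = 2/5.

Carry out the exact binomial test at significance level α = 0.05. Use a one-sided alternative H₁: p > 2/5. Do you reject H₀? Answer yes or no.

Exact binomial: n=28, k=9, p₀=2/5=0.4000
P(X≥9) from Σ C(n,i)·p₀^i·(1−p₀)^(n−i)
p-value (one-sided, H₁ greater) = 0.85152
At α=0.05: p ≥ α → fail to reject H₀

reject H₀: no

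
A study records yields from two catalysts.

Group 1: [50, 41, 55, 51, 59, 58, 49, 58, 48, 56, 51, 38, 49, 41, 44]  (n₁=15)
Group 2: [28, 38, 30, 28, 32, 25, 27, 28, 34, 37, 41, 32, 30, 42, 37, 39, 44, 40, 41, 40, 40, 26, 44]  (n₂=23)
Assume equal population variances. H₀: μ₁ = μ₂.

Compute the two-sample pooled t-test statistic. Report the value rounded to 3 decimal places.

test statistic = 7.047

x̄₁=49.867, s₁=6.653, n₁=15
x̄₂=34.913, s₂=6.222, n₂=23
s_p² = [14·6.653² + 22·6.222²]/36 = 40.8767
SE = √(s_p²·(1/15+1/23)) = 2.1219
t = (49.867−34.913)/2.1219 = 7.0474
df = 36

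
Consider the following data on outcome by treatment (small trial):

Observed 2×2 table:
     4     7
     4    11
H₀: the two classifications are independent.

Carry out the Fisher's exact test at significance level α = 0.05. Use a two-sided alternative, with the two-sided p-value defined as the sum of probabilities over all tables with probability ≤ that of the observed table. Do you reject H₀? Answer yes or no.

reject H₀: no

Margins: r₁=11, r₂=15, c₁=8, c₂=18, n=26
p_obs = C(11,4)·C(15,4)/C(26,8); sum pmf over tables with pmf ≤ p_obs
p-value (two-sided) = 0.68284
At α=0.05: p ≥ α → fail to reject H₀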